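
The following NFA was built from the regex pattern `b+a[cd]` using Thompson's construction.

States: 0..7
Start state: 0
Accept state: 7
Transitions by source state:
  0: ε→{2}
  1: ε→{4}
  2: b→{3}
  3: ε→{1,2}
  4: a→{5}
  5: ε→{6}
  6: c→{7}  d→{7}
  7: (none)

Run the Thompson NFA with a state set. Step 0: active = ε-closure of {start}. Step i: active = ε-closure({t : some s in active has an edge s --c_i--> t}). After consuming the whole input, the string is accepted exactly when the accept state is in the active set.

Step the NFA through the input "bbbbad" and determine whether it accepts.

Answer: ACCEPT

Trace:
initial (ε-close {0}): {0,2}
'b' @ 1: {1,2,3,4}
'b' @ 2: {1,2,3,4}
'b' @ 3: {1,2,3,4}
'b' @ 4: {1,2,3,4}
'a' @ 5: {5,6}
'd' @ 6: {7}  ✓accept
final: {7}; accept 7 in set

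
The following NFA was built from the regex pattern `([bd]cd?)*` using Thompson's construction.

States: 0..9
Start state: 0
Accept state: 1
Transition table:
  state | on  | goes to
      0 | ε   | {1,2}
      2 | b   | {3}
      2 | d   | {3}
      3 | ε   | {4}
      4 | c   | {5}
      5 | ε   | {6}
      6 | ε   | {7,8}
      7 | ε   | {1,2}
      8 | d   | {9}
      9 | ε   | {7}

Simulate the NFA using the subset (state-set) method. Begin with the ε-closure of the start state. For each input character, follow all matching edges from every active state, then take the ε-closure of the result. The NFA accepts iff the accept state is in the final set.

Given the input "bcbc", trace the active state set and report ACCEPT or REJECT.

Answer: ACCEPT

Derivation:
start: ε-closure({0}) = {0,1,2}
'b' @ 1: {3,4}
'c' @ 2: {1,2,5,6,7,8}  ✓accept
'b' @ 3: {3,4}
'c' @ 4: {1,2,5,6,7,8}  ✓accept
end set {1,2,5,6,7,8} — state 1 in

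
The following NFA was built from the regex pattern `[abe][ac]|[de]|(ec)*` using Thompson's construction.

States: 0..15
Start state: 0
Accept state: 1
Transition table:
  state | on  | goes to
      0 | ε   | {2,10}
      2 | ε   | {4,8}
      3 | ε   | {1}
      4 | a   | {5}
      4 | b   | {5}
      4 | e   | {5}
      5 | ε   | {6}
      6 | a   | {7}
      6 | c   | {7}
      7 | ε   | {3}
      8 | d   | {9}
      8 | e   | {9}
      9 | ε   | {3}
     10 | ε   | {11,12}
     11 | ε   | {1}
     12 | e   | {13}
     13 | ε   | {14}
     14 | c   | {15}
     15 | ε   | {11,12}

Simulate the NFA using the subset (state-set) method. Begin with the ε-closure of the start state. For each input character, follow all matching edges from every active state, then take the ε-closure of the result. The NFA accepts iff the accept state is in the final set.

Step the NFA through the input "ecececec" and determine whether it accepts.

Answer: ACCEPT

Steps:
S₀ = ε-closure({0}) = {0,1,2,4,8,10,11,12}
'e' @ 1: {1,3,5,6,9,13,14}  ✓accept
'c' @ 2: {1,3,7,11,12,15}  ✓accept
'e' @ 3: {13,14}
'c' @ 4: {1,11,12,15}  ✓accept
'e' @ 5: {13,14}
'c' @ 6: {1,11,12,15}  ✓accept
'e' @ 7: {13,14}
'c' @ 8: {1,11,12,15}  ✓accept
final: {1,11,12,15}; accept 1 in set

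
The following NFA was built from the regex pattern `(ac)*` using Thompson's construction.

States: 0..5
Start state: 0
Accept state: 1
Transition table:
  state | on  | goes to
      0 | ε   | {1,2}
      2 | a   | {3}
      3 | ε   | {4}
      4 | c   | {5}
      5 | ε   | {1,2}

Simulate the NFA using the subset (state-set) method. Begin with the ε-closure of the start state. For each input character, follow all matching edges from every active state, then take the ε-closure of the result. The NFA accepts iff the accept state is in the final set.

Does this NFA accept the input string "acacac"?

Answer: ACCEPT

Steps:
initial (ε-close {0}): {0,1,2}
'a' @ 1: {3,4}
'c' @ 2: {1,2,5}  (accept∈set)
'a' @ 3: {3,4}
'c' @ 4: {1,2,5}  (accept∈set)
'a' @ 5: {3,4}
'c' @ 6: {1,2,5}  (accept∈set)
after full input: {1,2,5}  (accept=1 in)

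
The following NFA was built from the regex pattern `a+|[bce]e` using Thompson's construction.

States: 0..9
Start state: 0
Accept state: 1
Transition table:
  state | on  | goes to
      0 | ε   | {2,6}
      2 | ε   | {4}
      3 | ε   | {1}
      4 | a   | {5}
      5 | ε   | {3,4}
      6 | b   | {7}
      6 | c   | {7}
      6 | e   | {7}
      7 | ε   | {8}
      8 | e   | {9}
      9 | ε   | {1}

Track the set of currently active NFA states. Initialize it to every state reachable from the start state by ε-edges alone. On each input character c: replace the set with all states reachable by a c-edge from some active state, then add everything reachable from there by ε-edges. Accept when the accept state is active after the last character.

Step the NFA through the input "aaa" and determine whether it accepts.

Answer: ACCEPT

Derivation:
start: ε-closure({0}) = {0,2,4,6}
'a' @ 1: {1,3,4,5}  ✓accept
'a' @ 2: {1,3,4,5}  ✓accept
'a' @ 3: {1,3,4,5}  ✓accept
end set {1,3,4,5} — state 1 in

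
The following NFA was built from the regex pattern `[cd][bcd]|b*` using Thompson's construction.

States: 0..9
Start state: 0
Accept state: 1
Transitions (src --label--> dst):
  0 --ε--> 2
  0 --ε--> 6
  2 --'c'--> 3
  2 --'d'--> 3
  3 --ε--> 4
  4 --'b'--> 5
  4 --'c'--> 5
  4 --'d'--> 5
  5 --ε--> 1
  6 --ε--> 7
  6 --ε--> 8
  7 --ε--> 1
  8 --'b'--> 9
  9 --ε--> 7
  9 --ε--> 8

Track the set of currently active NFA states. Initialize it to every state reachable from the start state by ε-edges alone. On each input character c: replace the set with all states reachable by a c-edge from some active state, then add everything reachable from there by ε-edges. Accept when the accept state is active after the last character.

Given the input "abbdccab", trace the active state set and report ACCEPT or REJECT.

Answer: REJECT

Steps:
S₀ = ε-closure({0}) = {0,1,2,6,7,8}
'a' @ 1: {}  — no active states
rest 'bbdccab' ignored (set empty)
end set {} — state 1 not in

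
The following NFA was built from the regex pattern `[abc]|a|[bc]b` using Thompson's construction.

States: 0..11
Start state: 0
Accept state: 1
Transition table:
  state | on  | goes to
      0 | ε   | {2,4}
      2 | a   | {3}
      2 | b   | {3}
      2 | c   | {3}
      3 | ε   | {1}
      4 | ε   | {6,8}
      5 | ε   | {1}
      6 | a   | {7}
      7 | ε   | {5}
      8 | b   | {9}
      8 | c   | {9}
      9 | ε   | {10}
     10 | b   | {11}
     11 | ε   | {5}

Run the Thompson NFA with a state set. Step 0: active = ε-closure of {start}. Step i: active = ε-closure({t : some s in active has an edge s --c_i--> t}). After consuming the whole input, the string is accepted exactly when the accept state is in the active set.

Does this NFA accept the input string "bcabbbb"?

S₀ = ε-closure({0}) = {0,2,4,6,8}
'b' @ 1: {1,3,9,10}  [accepting]
'c' @ 2: {}  — no active states
rest 'abbbb' ignored (set empty)
end set {} — state 1 not in

Answer: REJECT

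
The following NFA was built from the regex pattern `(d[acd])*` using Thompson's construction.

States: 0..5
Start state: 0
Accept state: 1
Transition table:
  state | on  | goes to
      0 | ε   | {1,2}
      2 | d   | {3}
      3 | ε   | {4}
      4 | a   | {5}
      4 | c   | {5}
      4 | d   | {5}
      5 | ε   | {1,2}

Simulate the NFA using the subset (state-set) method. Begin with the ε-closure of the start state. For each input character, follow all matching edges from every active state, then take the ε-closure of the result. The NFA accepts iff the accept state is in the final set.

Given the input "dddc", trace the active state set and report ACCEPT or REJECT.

initial (ε-close {0}): {0,1,2}
'd' @ 1: {3,4}
'd' @ 2: {1,2,5}  [accepting]
'd' @ 3: {3,4}
'c' @ 4: {1,2,5}  [accepting]
final: {1,2,5}; accept 1 in set

Answer: ACCEPT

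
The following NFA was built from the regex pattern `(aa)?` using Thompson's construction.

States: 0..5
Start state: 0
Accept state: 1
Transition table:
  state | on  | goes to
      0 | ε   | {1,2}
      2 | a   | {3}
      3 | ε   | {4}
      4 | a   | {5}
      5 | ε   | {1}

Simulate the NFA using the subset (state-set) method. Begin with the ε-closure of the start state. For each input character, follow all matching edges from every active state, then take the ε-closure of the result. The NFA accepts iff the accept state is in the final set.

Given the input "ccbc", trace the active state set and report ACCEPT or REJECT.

Answer: REJECT

Trace:
initial (ε-close {0}): {0,1,2}
'c' @ 1: {}  — no active states
rest 'cbc' ignored (set empty)
after full input: {}  (accept=1 not in)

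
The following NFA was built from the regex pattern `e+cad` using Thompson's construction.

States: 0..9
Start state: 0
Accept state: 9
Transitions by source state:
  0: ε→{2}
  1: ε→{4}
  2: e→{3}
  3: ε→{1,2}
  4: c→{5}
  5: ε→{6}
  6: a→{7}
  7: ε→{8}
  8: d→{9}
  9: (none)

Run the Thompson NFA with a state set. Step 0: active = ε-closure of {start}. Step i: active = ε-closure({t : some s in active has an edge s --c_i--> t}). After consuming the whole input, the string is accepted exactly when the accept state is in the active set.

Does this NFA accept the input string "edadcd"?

Answer: REJECT

Steps:
start: ε-closure({0}) = {0,2}
'e' @ 1: {1,2,3,4}
'd' @ 2: {}  — dead — no transitions
rest 'adcd' ignored (set empty)
end set {} — state 9 not in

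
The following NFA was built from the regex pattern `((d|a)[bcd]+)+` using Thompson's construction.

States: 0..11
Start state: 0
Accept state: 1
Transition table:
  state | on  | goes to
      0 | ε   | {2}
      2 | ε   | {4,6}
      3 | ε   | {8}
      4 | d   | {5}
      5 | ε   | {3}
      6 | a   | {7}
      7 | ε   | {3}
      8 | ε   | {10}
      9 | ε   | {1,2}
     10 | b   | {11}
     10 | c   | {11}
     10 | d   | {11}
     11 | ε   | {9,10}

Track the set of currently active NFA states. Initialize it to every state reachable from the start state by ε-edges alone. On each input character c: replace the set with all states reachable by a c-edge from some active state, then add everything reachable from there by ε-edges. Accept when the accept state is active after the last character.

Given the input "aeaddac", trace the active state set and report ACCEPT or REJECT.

Answer: REJECT

Derivation:
initial (ε-close {0}): {0,2,4,6}
'a' @ 1: {3,7,8,10}
'e' @ 2: {}  — dead — no transitions
rest 'addac' ignored (set empty)
final: {}; accept 1 not in set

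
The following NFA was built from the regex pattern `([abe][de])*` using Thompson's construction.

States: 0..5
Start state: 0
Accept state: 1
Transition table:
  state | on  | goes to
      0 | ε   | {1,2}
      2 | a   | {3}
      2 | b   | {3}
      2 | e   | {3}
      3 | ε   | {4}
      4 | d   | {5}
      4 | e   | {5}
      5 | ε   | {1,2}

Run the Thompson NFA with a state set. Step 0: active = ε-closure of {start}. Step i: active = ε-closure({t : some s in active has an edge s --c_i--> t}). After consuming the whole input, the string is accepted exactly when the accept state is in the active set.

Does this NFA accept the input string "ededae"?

start: ε-closure({0}) = {0,1,2}
'e' @ 1: {3,4}
'd' @ 2: {1,2,5}  ✓accept
'e' @ 3: {3,4}
'd' @ 4: {1,2,5}  ✓accept
'a' @ 5: {3,4}
'e' @ 6: {1,2,5}  ✓accept
final: {1,2,5}; accept 1 in set

Answer: ACCEPT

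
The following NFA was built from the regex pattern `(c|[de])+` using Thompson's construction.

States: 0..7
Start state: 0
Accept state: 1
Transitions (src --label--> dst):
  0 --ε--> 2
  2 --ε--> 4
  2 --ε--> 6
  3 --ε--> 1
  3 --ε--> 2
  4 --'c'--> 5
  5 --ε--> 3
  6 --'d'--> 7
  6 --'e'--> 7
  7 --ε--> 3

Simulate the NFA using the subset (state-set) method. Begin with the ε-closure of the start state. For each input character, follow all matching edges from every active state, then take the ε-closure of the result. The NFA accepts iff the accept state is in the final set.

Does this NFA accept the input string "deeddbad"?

initial (ε-close {0}): {0,2,4,6}
'd' @ 1: {1,2,3,4,6,7}  ✓accept
'e' @ 2: {1,2,3,4,6,7}  ✓accept
'e' @ 3: {1,2,3,4,6,7}  ✓accept
'd' @ 4: {1,2,3,4,6,7}  ✓accept
'd' @ 5: {1,2,3,4,6,7}  ✓accept
'b' @ 6: {}  — dead — no transitions
rest 'ad' ignored (set empty)
final: {}; accept 1 not in set

Answer: REJECT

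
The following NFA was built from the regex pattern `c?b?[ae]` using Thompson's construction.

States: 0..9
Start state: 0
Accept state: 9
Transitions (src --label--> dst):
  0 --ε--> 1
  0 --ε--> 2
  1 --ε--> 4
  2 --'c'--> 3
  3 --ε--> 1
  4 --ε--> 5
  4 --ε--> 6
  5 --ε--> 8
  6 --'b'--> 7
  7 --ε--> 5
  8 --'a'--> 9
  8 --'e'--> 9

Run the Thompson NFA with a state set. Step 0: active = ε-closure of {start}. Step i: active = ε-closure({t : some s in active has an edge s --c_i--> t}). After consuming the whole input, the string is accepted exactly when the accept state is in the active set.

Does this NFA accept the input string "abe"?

Answer: REJECT

Steps:
S₀ = ε-closure({0}) = {0,1,2,4,5,6,8}
'a' @ 1: {9}  [accepting]
'b' @ 2: {}  — dead — no transitions
rest 'e' ignored (set empty)
final: {}; accept 9 not in set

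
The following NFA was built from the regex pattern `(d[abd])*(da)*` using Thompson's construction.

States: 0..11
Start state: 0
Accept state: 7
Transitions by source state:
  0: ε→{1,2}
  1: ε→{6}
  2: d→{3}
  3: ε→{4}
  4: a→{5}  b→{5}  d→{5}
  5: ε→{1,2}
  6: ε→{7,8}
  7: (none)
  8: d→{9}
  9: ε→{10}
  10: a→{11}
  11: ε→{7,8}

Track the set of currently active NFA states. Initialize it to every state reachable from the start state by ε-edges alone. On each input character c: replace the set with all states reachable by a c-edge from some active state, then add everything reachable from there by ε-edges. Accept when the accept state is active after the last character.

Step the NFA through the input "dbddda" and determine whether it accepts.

Answer: ACCEPT

Derivation:
S₀ = ε-closure({0}) = {0,1,2,6,7,8}
'd' @ 1: {3,4,9,10}
'b' @ 2: {1,2,5,6,7,8}  ✓accept
'd' @ 3: {3,4,9,10}
'd' @ 4: {1,2,5,6,7,8}  ✓accept
'd' @ 5: {3,4,9,10}
'a' @ 6: {1,2,5,6,7,8,11}  ✓accept
end set {1,2,5,6,7,8,11} — state 7 in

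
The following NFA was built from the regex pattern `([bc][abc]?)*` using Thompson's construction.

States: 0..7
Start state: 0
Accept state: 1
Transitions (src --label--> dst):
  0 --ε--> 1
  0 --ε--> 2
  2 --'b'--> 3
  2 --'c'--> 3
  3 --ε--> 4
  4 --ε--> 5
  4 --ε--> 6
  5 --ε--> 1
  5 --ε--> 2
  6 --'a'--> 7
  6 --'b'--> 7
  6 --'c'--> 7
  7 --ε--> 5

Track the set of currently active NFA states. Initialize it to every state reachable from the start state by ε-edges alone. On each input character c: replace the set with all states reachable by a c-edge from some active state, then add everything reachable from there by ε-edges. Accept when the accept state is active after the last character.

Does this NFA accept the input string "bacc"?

S₀ = ε-closure({0}) = {0,1,2}
'b' @ 1: {1,2,3,4,5,6}  (accept∈set)
'a' @ 2: {1,2,5,7}  (accept∈set)
'c' @ 3: {1,2,3,4,5,6}  (accept∈set)
'c' @ 4: {1,2,3,4,5,6,7}  (accept∈set)
end set {1,2,3,4,5,6,7} — state 1 in

Answer: ACCEPT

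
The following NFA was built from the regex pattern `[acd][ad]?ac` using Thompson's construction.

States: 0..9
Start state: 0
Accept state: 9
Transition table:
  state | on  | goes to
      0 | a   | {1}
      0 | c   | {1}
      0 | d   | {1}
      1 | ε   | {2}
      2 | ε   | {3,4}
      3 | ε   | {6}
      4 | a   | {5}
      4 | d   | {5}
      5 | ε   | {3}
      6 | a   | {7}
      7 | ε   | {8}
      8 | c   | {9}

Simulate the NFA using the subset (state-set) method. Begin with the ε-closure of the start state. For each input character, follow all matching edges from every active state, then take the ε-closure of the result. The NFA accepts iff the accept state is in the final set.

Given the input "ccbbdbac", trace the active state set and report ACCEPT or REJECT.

Answer: REJECT

Derivation:
initial (ε-close {0}): {0}
'c' @ 1: {1,2,3,4,6}
'c' @ 2: {}  — state set empty
rest 'bbdbac' ignored (set empty)
final: {}; accept 9 not in set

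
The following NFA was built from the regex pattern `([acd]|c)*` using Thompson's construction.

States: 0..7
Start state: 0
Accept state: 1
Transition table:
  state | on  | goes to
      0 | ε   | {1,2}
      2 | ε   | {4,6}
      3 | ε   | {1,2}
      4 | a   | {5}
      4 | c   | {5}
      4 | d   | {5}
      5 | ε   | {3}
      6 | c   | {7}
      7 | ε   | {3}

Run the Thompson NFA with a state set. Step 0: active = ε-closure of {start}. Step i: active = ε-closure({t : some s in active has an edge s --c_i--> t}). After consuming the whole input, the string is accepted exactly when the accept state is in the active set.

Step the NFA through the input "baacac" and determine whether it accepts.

start: ε-closure({0}) = {0,1,2,4,6}
'b' @ 1: {}  — dead — no transitions
rest 'aacac' ignored (set empty)
end set {} — state 1 not in

Answer: REJECT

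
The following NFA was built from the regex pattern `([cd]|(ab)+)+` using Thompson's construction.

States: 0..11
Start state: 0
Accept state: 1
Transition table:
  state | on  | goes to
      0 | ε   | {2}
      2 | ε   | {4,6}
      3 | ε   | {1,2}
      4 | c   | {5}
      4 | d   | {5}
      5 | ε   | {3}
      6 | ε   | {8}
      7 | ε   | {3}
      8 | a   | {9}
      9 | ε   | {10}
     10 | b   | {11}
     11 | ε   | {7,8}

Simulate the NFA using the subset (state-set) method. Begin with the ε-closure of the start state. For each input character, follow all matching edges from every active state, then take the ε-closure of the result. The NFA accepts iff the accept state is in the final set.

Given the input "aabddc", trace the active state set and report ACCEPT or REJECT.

S₀ = ε-closure({0}) = {0,2,4,6,8}
'a' @ 1: {9,10}
'a' @ 2: {}  — state set empty
rest 'bddc' ignored (set empty)
end set {} — state 1 not in

Answer: REJECT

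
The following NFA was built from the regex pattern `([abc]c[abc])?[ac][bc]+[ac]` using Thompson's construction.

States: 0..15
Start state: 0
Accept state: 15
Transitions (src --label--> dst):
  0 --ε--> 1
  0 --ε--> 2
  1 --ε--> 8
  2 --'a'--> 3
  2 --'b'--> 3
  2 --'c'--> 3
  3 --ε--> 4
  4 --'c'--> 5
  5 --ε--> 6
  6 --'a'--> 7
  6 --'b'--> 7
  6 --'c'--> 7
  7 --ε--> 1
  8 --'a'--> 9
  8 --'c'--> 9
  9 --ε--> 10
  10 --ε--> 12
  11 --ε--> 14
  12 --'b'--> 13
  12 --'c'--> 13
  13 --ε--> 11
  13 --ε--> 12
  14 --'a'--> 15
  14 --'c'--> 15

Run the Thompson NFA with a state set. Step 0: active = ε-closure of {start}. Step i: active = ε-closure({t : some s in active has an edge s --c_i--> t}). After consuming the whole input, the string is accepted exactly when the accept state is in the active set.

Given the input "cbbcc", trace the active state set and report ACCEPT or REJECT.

Answer: ACCEPT

Trace:
initial (ε-close {0}): {0,1,2,8}
'c' @ 1: {3,4,9,10,12}
'b' @ 2: {11,12,13,14}
'b' @ 3: {11,12,13,14}
'c' @ 4: {11,12,13,14,15}  [accepting]
'c' @ 5: {11,12,13,14,15}  [accepting]
end set {11,12,13,14,15} — state 15 in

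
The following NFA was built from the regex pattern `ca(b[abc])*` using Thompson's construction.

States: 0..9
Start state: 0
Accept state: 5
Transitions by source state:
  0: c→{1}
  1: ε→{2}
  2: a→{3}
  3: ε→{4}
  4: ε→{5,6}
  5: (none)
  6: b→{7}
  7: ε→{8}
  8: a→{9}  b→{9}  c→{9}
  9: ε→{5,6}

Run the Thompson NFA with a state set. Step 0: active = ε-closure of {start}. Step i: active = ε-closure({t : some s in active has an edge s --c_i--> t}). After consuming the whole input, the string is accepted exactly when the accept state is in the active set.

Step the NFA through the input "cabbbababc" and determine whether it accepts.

Answer: ACCEPT

Trace:
start: ε-closure({0}) = {0}
'c' @ 1: {1,2}
'a' @ 2: {3,4,5,6}  (accept∈set)
'b' @ 3: {7,8}
'b' @ 4: {5,6,9}  (accept∈set)
'b' @ 5: {7,8}
'a' @ 6: {5,6,9}  (accept∈set)
'b' @ 7: {7,8}
'a' @ 8: {5,6,9}  (accept∈set)
'b' @ 9: {7,8}
'c' @ 10: {5,6,9}  (accept∈set)
end set {5,6,9} — state 5 in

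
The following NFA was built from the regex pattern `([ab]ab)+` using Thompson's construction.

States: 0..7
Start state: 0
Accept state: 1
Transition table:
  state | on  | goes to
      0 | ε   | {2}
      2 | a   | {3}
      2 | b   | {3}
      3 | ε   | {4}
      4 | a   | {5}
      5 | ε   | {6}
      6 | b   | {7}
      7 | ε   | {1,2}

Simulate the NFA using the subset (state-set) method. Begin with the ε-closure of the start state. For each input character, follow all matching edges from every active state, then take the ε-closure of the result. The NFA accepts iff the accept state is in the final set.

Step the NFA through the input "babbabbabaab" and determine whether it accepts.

initial (ε-close {0}): {0,2}
'b' @ 1: {3,4}
'a' @ 2: {5,6}
'b' @ 3: {1,2,7}  ✓accept
'b' @ 4: {3,4}
'a' @ 5: {5,6}
'b' @ 6: {1,2,7}  ✓accept
'b' @ 7: {3,4}
'a' @ 8: {5,6}
'b' @ 9: {1,2,7}  ✓accept
'a' @ 10: {3,4}
'a' @ 11: {5,6}
'b' @ 12: {1,2,7}  ✓accept
final: {1,2,7}; accept 1 in set

Answer: ACCEPT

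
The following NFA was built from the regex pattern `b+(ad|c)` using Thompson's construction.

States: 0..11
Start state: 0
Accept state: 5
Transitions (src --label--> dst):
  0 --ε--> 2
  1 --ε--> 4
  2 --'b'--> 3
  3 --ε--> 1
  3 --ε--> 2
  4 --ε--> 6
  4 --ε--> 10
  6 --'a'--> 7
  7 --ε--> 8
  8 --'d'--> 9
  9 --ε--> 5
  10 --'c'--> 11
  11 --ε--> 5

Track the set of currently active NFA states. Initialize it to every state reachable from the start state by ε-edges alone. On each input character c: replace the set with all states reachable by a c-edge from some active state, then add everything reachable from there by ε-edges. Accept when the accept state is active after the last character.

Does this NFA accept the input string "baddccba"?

Answer: REJECT

Derivation:
start: ε-closure({0}) = {0,2}
'b' @ 1: {1,2,3,4,6,10}
'a' @ 2: {7,8}
'd' @ 3: {5,9}  [accepting]
'd' @ 4: {}  — state set empty
rest 'ccba' ignored (set empty)
end set {} — state 5 not in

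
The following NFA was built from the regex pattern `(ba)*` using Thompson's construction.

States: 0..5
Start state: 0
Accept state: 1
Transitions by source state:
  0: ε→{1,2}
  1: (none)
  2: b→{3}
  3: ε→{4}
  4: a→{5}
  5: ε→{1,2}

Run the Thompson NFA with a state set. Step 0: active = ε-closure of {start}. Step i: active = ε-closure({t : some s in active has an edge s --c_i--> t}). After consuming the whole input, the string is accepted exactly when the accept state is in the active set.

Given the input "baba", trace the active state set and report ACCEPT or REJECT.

Answer: ACCEPT

Trace:
S₀ = ε-closure({0}) = {0,1,2}
'b' @ 1: {3,4}
'a' @ 2: {1,2,5}  (accept∈set)
'b' @ 3: {3,4}
'a' @ 4: {1,2,5}  (accept∈set)
final: {1,2,5}; accept 1 in set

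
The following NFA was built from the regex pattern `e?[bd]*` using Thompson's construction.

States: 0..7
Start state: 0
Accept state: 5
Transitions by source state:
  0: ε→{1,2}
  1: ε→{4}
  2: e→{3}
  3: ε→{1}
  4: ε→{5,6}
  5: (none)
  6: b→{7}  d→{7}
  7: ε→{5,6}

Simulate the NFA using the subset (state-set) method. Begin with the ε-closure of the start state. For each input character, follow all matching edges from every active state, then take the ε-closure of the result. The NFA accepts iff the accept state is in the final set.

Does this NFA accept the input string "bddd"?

Answer: ACCEPT

Trace:
initial (ε-close {0}): {0,1,2,4,5,6}
'b' @ 1: {5,6,7}  ✓accept
'd' @ 2: {5,6,7}  ✓accept
'd' @ 3: {5,6,7}  ✓accept
'd' @ 4: {5,6,7}  ✓accept
final: {5,6,7}; accept 5 in set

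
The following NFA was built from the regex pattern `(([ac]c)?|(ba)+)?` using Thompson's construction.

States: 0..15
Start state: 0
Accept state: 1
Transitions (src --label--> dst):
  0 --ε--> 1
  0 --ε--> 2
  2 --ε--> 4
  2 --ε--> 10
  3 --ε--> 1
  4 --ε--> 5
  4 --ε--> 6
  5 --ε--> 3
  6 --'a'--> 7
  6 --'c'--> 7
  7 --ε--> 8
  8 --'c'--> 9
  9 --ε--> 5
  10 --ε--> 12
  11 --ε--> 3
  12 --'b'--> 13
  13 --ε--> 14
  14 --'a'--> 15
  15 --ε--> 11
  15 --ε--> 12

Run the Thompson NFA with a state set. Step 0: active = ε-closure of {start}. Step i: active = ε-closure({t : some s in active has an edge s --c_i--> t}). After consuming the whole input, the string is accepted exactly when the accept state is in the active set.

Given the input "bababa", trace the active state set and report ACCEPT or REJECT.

start: ε-closure({0}) = {0,1,2,3,4,5,6,10,12}
'b' @ 1: {13,14}
'a' @ 2: {1,3,11,12,15}  [accepting]
'b' @ 3: {13,14}
'a' @ 4: {1,3,11,12,15}  [accepting]
'b' @ 5: {13,14}
'a' @ 6: {1,3,11,12,15}  [accepting]
final: {1,3,11,12,15}; accept 1 in set

Answer: ACCEPT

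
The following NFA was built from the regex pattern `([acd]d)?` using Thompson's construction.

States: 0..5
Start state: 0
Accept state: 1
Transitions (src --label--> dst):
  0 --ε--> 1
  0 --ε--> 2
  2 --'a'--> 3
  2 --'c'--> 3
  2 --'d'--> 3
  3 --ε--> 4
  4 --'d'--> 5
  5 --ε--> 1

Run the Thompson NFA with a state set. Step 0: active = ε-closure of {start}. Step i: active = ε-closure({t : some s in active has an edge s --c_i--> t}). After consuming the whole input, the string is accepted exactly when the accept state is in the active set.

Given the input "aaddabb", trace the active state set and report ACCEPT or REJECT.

start: ε-closure({0}) = {0,1,2}
'a' @ 1: {3,4}
'a' @ 2: {}  — no active states
rest 'ddabb' ignored (set empty)
after full input: {}  (accept=1 not in)

Answer: REJECT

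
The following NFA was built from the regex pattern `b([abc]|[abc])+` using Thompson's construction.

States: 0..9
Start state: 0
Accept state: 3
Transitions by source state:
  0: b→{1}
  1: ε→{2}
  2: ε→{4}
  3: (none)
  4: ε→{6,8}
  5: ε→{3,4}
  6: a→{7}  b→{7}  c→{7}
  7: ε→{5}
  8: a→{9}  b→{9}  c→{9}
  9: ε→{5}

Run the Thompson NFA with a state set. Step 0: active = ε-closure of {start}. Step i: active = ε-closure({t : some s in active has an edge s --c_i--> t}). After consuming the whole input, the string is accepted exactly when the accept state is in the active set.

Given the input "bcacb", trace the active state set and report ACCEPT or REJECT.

Answer: ACCEPT

Derivation:
S₀ = ε-closure({0}) = {0}
'b' @ 1: {1,2,4,6,8}
'c' @ 2: {3,4,5,6,7,8,9}  (accept∈set)
'a' @ 3: {3,4,5,6,7,8,9}  (accept∈set)
'c' @ 4: {3,4,5,6,7,8,9}  (accept∈set)
'b' @ 5: {3,4,5,6,7,8,9}  (accept∈set)
final: {3,4,5,6,7,8,9}; accept 3 in set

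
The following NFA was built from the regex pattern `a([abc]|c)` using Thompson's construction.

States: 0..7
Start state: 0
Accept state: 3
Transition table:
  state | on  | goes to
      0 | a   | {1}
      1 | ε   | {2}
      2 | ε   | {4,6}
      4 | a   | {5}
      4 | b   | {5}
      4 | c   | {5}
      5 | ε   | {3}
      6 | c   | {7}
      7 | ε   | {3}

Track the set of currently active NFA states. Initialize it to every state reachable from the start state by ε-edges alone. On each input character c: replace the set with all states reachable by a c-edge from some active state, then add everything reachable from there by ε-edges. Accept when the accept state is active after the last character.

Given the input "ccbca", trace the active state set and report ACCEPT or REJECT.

S₀ = ε-closure({0}) = {0}
'c' @ 1: {}  — state set empty
rest 'cbca' ignored (set empty)
after full input: {}  (accept=3 not in)

Answer: REJECT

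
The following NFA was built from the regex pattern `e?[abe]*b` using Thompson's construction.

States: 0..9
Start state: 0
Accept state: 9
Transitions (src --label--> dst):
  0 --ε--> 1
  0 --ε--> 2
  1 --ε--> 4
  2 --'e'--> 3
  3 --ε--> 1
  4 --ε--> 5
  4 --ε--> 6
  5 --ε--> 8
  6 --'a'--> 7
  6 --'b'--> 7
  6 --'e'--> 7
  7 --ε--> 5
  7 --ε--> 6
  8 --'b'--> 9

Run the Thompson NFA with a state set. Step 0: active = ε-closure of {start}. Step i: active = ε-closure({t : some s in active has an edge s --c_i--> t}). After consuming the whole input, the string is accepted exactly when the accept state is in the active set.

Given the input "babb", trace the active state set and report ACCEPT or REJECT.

start: ε-closure({0}) = {0,1,2,4,5,6,8}
'b' @ 1: {5,6,7,8,9}  [accepting]
'a' @ 2: {5,6,7,8}
'b' @ 3: {5,6,7,8,9}  [accepting]
'b' @ 4: {5,6,7,8,9}  [accepting]
end set {5,6,7,8,9} — state 9 in

Answer: ACCEPT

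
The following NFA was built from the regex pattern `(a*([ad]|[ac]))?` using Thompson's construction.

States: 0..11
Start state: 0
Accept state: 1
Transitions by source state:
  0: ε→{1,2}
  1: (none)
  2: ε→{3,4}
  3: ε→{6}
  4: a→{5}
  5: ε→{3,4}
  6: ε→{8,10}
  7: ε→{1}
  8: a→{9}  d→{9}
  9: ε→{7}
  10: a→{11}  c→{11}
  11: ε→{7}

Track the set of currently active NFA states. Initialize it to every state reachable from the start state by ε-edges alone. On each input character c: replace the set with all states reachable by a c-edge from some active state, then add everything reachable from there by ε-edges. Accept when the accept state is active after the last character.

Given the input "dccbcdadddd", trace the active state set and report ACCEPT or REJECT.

Answer: REJECT

Steps:
S₀ = ε-closure({0}) = {0,1,2,3,4,6,8,10}
'd' @ 1: {1,7,9}  ✓accept
'c' @ 2: {}  — dead — no transitions
rest 'cbcdadddd' ignored (set empty)
after full input: {}  (accept=1 not in)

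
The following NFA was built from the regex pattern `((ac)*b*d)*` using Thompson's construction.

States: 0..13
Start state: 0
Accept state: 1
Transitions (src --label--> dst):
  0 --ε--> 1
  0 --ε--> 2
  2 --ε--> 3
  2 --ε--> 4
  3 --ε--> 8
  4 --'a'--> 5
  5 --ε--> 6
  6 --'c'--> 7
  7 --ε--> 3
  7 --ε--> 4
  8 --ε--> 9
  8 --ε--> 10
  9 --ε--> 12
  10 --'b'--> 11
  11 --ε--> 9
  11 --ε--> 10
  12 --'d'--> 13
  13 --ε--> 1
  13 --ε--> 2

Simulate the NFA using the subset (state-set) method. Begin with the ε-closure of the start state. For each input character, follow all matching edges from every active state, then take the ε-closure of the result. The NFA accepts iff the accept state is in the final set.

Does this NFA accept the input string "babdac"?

Answer: REJECT

Derivation:
start: ε-closure({0}) = {0,1,2,3,4,8,9,10,12}
'b' @ 1: {9,10,11,12}
'a' @ 2: {}  — dead — no transitions
rest 'bdac' ignored (set empty)
after full input: {}  (accept=1 not in)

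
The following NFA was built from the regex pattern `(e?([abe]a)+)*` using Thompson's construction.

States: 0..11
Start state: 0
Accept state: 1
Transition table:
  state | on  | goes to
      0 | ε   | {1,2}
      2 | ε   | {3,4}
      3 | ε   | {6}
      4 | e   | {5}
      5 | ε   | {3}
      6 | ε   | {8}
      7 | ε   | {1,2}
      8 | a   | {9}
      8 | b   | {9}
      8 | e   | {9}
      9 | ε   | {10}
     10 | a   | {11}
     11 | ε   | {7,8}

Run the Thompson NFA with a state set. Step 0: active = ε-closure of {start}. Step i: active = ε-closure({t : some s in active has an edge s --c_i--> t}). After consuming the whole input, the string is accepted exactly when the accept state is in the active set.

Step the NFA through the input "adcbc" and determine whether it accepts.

Answer: REJECT

Trace:
start: ε-closure({0}) = {0,1,2,3,4,6,8}
'a' @ 1: {9,10}
'd' @ 2: {}  — dead — no transitions
rest 'cbc' ignored (set empty)
end set {} — state 1 not in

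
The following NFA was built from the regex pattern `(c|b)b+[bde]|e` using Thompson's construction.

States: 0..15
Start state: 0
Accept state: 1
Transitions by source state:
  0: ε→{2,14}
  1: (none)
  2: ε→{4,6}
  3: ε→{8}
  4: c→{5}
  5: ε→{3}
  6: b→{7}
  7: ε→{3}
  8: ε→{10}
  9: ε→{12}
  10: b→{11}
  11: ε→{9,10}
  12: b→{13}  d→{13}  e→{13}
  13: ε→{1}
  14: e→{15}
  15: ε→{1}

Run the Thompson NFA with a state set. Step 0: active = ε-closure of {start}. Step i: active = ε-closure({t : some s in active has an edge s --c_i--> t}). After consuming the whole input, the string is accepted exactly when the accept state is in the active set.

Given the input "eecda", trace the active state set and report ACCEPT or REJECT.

Answer: REJECT

Trace:
S₀ = ε-closure({0}) = {0,2,4,6,14}
'e' @ 1: {1,15}  (accept∈set)
'e' @ 2: {}  — dead — no transitions
rest 'cda' ignored (set empty)
after full input: {}  (accept=1 not in)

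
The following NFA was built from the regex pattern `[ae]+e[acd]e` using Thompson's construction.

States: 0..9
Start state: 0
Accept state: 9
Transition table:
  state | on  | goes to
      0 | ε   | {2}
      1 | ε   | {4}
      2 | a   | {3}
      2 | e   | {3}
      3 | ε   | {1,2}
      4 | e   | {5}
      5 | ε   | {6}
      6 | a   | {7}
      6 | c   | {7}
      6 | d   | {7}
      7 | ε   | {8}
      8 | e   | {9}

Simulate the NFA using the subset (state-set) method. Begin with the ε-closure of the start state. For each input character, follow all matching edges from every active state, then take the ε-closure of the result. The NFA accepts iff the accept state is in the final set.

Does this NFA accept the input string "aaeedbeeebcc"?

initial (ε-close {0}): {0,2}
'a' @ 1: {1,2,3,4}
'a' @ 2: {1,2,3,4}
'e' @ 3: {1,2,3,4,5,6}
'e' @ 4: {1,2,3,4,5,6}
'd' @ 5: {7,8}
'b' @ 6: {}  — dead — no transitions
rest 'eeebcc' ignored (set empty)
final: {}; accept 9 not in set

Answer: REJECT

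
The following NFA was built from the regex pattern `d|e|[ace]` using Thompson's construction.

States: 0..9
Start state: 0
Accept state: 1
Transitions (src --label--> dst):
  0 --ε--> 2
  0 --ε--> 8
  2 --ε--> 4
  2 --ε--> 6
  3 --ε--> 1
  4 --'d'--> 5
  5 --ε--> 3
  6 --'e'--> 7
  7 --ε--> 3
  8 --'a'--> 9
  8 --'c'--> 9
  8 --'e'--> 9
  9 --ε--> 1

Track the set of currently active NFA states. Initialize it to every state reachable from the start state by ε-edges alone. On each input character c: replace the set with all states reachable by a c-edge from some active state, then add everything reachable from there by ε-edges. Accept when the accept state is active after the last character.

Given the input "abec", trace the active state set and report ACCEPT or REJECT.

S₀ = ε-closure({0}) = {0,2,4,6,8}
'a' @ 1: {1,9}  ✓accept
'b' @ 2: {}  — state set empty
rest 'ec' ignored (set empty)
after full input: {}  (accept=1 not in)

Answer: REJECT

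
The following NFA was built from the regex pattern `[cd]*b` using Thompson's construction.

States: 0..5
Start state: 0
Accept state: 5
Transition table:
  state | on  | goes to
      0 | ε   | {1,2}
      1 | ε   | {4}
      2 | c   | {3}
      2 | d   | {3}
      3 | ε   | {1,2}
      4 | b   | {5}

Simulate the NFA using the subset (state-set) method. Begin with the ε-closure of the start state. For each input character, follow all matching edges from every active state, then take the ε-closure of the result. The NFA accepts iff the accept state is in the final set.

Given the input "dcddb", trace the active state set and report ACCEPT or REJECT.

Answer: ACCEPT

Derivation:
S₀ = ε-closure({0}) = {0,1,2,4}
'd' @ 1: {1,2,3,4}
'c' @ 2: {1,2,3,4}
'd' @ 3: {1,2,3,4}
'd' @ 4: {1,2,3,4}
'b' @ 5: {5}  ✓accept
final: {5}; accept 5 in set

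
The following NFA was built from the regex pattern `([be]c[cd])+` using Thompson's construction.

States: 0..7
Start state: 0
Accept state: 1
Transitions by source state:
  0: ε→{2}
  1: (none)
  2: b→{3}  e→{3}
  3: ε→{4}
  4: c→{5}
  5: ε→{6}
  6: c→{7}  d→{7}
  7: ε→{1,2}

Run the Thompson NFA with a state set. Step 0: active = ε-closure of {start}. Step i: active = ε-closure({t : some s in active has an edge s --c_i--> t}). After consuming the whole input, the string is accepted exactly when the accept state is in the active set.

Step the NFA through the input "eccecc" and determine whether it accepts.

Answer: ACCEPT

Trace:
initial (ε-close {0}): {0,2}
'e' @ 1: {3,4}
'c' @ 2: {5,6}
'c' @ 3: {1,2,7}  [accepting]
'e' @ 4: {3,4}
'c' @ 5: {5,6}
'c' @ 6: {1,2,7}  [accepting]
final: {1,2,7}; accept 1 in set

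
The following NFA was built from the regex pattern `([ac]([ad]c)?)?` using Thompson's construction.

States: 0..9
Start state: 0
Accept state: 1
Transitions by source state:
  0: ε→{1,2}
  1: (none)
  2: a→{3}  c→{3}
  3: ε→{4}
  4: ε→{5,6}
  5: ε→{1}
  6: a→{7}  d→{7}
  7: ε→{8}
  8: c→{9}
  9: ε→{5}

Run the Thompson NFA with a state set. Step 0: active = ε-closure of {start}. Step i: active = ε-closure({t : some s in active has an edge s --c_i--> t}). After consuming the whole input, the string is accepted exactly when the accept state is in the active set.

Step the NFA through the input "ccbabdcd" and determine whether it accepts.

Answer: REJECT

Trace:
start: ε-closure({0}) = {0,1,2}
'c' @ 1: {1,3,4,5,6}  (accept∈set)
'c' @ 2: {}  — dead — no transitions
rest 'babdcd' ignored (set empty)
after full input: {}  (accept=1 not in)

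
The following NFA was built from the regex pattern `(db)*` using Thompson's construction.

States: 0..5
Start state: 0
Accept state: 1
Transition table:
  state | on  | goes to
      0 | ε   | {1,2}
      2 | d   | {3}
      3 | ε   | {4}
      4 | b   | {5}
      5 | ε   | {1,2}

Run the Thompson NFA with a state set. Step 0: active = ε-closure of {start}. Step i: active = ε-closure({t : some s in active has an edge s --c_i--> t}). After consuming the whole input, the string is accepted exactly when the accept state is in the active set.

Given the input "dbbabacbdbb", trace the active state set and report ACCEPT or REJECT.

S₀ = ε-closure({0}) = {0,1,2}
'd' @ 1: {3,4}
'b' @ 2: {1,2,5}  [accepting]
'b' @ 3: {}  — state set empty
rest 'abacbdbb' ignored (set empty)
after full input: {}  (accept=1 not in)

Answer: REJECT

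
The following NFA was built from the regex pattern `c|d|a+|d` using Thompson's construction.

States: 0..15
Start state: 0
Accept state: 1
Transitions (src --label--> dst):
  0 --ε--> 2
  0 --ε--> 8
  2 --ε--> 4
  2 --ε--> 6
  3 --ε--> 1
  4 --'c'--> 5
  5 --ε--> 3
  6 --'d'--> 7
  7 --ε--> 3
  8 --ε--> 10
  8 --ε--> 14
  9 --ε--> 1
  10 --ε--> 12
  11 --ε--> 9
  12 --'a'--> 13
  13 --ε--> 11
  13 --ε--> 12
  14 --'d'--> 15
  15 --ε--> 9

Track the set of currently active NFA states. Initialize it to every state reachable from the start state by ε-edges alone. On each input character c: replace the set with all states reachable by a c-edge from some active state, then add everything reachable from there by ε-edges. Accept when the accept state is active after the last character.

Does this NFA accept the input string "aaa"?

Answer: ACCEPT

Derivation:
initial (ε-close {0}): {0,2,4,6,8,10,12,14}
'a' @ 1: {1,9,11,12,13}  ✓accept
'a' @ 2: {1,9,11,12,13}  ✓accept
'a' @ 3: {1,9,11,12,13}  ✓accept
end set {1,9,11,12,13} — state 1 in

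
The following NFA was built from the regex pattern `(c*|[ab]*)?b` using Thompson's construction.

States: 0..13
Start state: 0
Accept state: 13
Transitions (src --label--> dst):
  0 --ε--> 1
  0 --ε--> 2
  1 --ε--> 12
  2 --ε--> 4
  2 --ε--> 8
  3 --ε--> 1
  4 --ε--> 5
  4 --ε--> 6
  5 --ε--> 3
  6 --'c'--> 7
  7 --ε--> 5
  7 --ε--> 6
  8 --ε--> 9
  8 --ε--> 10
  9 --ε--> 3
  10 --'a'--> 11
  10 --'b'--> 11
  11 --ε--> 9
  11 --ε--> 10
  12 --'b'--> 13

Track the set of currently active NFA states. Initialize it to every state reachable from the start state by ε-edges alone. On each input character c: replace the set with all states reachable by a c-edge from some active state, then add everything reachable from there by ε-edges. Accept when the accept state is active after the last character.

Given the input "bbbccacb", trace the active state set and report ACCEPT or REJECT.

Answer: REJECT

Trace:
S₀ = ε-closure({0}) = {0,1,2,3,4,5,6,8,9,10,12}
'b' @ 1: {1,3,9,10,11,12,13}  ✓accept
'b' @ 2: {1,3,9,10,11,12,13}  ✓accept
'b' @ 3: {1,3,9,10,11,12,13}  ✓accept
'c' @ 4: {}  — state set empty
rest 'cacb' ignored (set empty)
after full input: {}  (accept=13 not in)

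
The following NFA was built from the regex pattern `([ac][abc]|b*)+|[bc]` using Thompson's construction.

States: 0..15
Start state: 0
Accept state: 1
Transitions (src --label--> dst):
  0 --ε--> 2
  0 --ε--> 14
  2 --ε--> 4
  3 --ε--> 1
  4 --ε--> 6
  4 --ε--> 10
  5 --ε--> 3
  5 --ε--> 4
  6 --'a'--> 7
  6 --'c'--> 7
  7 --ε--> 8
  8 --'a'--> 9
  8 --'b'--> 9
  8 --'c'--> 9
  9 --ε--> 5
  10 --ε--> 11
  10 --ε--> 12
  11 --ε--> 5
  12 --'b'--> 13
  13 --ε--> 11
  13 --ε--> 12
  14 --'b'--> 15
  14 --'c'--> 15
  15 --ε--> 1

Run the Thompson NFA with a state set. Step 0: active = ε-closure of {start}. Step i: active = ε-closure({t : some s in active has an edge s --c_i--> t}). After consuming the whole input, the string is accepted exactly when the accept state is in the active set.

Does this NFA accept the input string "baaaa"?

S₀ = ε-closure({0}) = {0,1,2,3,4,5,6,10,11,12,14}
'b' @ 1: {1,3,4,5,6,10,11,12,13,15}  [accepting]
'a' @ 2: {7,8}
'a' @ 3: {1,3,4,5,6,9,10,11,12}  [accepting]
'a' @ 4: {7,8}
'a' @ 5: {1,3,4,5,6,9,10,11,12}  [accepting]
end set {1,3,4,5,6,9,10,11,12} — state 1 in

Answer: ACCEPT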